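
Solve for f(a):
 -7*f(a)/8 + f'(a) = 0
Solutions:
 f(a) = C1*exp(7*a/8)


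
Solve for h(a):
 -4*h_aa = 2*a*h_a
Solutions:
 h(a) = C1 + C2*erf(a/2)


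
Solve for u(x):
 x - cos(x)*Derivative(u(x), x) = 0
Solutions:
 u(x) = C1 + Integral(x/cos(x), x)


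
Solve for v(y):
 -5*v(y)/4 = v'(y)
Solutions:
 v(y) = C1*exp(-5*y/4)


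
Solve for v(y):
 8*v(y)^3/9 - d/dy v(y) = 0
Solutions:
 v(y) = -3*sqrt(2)*sqrt(-1/(C1 + 8*y))/2
 v(y) = 3*sqrt(2)*sqrt(-1/(C1 + 8*y))/2


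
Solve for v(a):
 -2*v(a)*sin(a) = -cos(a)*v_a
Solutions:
 v(a) = C1/cos(a)^2


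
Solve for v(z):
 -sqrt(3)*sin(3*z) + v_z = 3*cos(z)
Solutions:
 v(z) = C1 + 3*sin(z) - sqrt(3)*cos(3*z)/3


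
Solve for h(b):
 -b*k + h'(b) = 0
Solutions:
 h(b) = C1 + b^2*k/2


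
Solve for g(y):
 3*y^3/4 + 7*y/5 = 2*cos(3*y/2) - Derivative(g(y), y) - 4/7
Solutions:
 g(y) = C1 - 3*y^4/16 - 7*y^2/10 - 4*y/7 + 4*sin(3*y/2)/3


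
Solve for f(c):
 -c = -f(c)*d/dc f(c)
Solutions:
 f(c) = -sqrt(C1 + c^2)
 f(c) = sqrt(C1 + c^2)


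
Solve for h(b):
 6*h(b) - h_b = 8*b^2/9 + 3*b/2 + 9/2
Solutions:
 h(b) = C1*exp(6*b) + 4*b^2/27 + 97*b/324 + 1555/1944


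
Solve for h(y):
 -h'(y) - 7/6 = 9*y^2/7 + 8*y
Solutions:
 h(y) = C1 - 3*y^3/7 - 4*y^2 - 7*y/6


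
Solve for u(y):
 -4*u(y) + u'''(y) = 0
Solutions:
 u(y) = C3*exp(2^(2/3)*y) + (C1*sin(2^(2/3)*sqrt(3)*y/2) + C2*cos(2^(2/3)*sqrt(3)*y/2))*exp(-2^(2/3)*y/2)


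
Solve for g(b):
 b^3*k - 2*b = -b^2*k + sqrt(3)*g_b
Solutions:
 g(b) = C1 + sqrt(3)*b^4*k/12 + sqrt(3)*b^3*k/9 - sqrt(3)*b^2/3


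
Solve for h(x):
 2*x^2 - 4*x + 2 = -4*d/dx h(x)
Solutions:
 h(x) = C1 - x^3/6 + x^2/2 - x/2


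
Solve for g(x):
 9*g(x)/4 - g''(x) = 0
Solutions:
 g(x) = C1*exp(-3*x/2) + C2*exp(3*x/2)


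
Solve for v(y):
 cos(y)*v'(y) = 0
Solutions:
 v(y) = C1


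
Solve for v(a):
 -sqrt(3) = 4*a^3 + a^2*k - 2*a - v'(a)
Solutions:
 v(a) = C1 + a^4 + a^3*k/3 - a^2 + sqrt(3)*a


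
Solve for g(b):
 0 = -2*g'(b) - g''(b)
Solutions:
 g(b) = C1 + C2*exp(-2*b)


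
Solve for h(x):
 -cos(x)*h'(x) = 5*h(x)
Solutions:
 h(x) = C1*sqrt(sin(x) - 1)*(sin(x)^2 - 2*sin(x) + 1)/(sqrt(sin(x) + 1)*(sin(x)^2 + 2*sin(x) + 1))


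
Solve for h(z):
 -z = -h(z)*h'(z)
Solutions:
 h(z) = -sqrt(C1 + z^2)
 h(z) = sqrt(C1 + z^2)


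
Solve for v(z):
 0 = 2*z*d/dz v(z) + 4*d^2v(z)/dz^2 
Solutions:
 v(z) = C1 + C2*erf(z/2)


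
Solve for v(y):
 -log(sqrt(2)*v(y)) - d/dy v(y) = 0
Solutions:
 2*Integral(1/(2*log(_y) + log(2)), (_y, v(y))) = C1 - y


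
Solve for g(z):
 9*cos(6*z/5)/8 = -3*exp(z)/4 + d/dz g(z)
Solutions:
 g(z) = C1 + 3*exp(z)/4 + 15*sin(6*z/5)/16


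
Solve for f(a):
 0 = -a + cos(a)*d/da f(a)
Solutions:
 f(a) = C1 + Integral(a/cos(a), a)


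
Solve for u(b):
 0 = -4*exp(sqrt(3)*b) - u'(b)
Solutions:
 u(b) = C1 - 4*sqrt(3)*exp(sqrt(3)*b)/3


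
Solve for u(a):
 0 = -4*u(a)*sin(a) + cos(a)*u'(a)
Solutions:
 u(a) = C1/cos(a)^4


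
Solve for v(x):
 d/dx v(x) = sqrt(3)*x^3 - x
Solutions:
 v(x) = C1 + sqrt(3)*x^4/4 - x^2/2


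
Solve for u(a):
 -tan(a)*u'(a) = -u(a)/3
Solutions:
 u(a) = C1*sin(a)^(1/3)


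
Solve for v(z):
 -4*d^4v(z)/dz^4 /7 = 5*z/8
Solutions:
 v(z) = C1 + C2*z + C3*z^2 + C4*z^3 - 7*z^5/768


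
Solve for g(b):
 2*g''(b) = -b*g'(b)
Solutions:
 g(b) = C1 + C2*erf(b/2)


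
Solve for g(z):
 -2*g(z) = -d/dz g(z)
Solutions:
 g(z) = C1*exp(2*z)


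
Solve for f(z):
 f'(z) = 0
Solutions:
 f(z) = C1


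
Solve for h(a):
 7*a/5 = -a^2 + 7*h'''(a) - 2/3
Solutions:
 h(a) = C1 + C2*a + C3*a^2 + a^5/420 + a^4/120 + a^3/63


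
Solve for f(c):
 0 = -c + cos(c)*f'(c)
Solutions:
 f(c) = C1 + Integral(c/cos(c), c)


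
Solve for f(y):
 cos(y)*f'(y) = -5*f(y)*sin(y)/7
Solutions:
 f(y) = C1*cos(y)^(5/7)


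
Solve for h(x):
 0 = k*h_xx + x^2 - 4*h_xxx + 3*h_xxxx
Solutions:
 h(x) = C1 + C2*x + C3*exp(x*(2 - sqrt(4 - 3*k))/3) + C4*exp(x*(sqrt(4 - 3*k) + 2)/3) - x^4/(12*k) - 4*x^3/(3*k^2) + x^2*(3 - 16/k)/k^2


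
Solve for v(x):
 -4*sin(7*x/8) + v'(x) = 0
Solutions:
 v(x) = C1 - 32*cos(7*x/8)/7


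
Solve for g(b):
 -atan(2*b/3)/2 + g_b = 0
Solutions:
 g(b) = C1 + b*atan(2*b/3)/2 - 3*log(4*b^2 + 9)/8


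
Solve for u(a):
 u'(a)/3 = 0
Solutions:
 u(a) = C1


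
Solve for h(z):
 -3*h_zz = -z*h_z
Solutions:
 h(z) = C1 + C2*erfi(sqrt(6)*z/6)


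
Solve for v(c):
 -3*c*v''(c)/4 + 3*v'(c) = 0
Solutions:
 v(c) = C1 + C2*c^5


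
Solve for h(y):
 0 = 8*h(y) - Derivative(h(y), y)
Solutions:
 h(y) = C1*exp(8*y)


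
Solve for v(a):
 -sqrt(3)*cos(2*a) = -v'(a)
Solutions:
 v(a) = C1 + sqrt(3)*sin(2*a)/2


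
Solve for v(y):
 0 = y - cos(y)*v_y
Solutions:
 v(y) = C1 + Integral(y/cos(y), y)


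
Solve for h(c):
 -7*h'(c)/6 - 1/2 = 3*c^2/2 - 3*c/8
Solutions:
 h(c) = C1 - 3*c^3/7 + 9*c^2/56 - 3*c/7


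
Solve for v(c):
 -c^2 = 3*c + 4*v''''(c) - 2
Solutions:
 v(c) = C1 + C2*c + C3*c^2 + C4*c^3 - c^6/1440 - c^5/160 + c^4/48


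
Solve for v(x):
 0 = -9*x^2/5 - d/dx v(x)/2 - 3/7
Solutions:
 v(x) = C1 - 6*x^3/5 - 6*x/7


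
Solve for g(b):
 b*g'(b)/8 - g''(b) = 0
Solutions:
 g(b) = C1 + C2*erfi(b/4)


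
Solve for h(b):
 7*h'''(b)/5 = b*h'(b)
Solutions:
 h(b) = C1 + Integral(C2*airyai(5^(1/3)*7^(2/3)*b/7) + C3*airybi(5^(1/3)*7^(2/3)*b/7), b)


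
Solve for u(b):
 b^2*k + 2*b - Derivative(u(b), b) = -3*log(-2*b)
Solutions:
 u(b) = C1 + b^3*k/3 + b^2 + 3*b*log(-b) + 3*b*(-1 + log(2))


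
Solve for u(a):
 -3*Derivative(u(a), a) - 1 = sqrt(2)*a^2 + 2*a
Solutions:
 u(a) = C1 - sqrt(2)*a^3/9 - a^2/3 - a/3


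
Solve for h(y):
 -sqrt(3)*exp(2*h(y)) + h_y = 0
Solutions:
 h(y) = log(-sqrt(-1/(C1 + sqrt(3)*y))) - log(2)/2
 h(y) = log(-1/(C1 + sqrt(3)*y))/2 - log(2)/2


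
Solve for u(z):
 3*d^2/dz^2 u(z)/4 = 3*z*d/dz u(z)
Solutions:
 u(z) = C1 + C2*erfi(sqrt(2)*z)


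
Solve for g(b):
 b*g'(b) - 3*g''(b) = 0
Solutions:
 g(b) = C1 + C2*erfi(sqrt(6)*b/6)


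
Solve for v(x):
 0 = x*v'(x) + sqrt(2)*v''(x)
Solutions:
 v(x) = C1 + C2*erf(2^(1/4)*x/2)


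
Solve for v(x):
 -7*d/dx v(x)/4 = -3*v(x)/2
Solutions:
 v(x) = C1*exp(6*x/7)


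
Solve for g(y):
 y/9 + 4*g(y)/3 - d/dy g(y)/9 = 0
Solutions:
 g(y) = C1*exp(12*y) - y/12 - 1/144


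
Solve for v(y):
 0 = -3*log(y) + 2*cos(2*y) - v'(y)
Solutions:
 v(y) = C1 - 3*y*log(y) + 3*y + sin(2*y)


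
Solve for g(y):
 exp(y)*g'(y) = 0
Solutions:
 g(y) = C1


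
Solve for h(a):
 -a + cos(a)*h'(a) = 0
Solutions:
 h(a) = C1 + Integral(a/cos(a), a)


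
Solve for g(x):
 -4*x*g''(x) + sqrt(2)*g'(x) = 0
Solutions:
 g(x) = C1 + C2*x^(sqrt(2)/4 + 1)


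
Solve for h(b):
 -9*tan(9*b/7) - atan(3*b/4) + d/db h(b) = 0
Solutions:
 h(b) = C1 + b*atan(3*b/4) - 2*log(9*b^2 + 16)/3 - 7*log(cos(9*b/7))


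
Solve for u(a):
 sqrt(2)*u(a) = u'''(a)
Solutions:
 u(a) = C3*exp(2^(1/6)*a) + (C1*sin(2^(1/6)*sqrt(3)*a/2) + C2*cos(2^(1/6)*sqrt(3)*a/2))*exp(-2^(1/6)*a/2)


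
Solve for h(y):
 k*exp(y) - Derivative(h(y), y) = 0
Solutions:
 h(y) = C1 + k*exp(y)


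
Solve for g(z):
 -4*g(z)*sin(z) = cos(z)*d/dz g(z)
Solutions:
 g(z) = C1*cos(z)^4


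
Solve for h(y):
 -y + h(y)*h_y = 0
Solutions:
 h(y) = -sqrt(C1 + y^2)
 h(y) = sqrt(C1 + y^2)


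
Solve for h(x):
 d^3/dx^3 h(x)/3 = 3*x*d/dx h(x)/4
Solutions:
 h(x) = C1 + Integral(C2*airyai(2^(1/3)*3^(2/3)*x/2) + C3*airybi(2^(1/3)*3^(2/3)*x/2), x)


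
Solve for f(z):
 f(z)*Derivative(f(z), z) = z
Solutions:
 f(z) = -sqrt(C1 + z^2)
 f(z) = sqrt(C1 + z^2)


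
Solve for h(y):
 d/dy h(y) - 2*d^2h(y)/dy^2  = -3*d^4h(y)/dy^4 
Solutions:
 h(y) = C1 + C4*exp(-y) + (C2*sin(sqrt(3)*y/6) + C3*cos(sqrt(3)*y/6))*exp(y/2)


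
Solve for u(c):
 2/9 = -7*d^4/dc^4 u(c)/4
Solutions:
 u(c) = C1 + C2*c + C3*c^2 + C4*c^3 - c^4/189


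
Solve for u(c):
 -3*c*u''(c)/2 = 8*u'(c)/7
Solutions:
 u(c) = C1 + C2*c^(5/21)


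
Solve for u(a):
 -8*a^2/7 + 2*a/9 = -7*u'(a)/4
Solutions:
 u(a) = C1 + 32*a^3/147 - 4*a^2/63


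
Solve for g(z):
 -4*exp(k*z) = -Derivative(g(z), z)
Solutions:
 g(z) = C1 + 4*exp(k*z)/k


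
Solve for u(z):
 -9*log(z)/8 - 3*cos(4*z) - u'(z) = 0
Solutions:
 u(z) = C1 - 9*z*log(z)/8 + 9*z/8 - 3*sin(4*z)/4


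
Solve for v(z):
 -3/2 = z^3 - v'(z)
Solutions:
 v(z) = C1 + z^4/4 + 3*z/2


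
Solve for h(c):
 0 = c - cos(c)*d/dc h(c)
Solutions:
 h(c) = C1 + Integral(c/cos(c), c)


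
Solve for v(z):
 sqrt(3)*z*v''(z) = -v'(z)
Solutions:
 v(z) = C1 + C2*z^(1 - sqrt(3)/3)


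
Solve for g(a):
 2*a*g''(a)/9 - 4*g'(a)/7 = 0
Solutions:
 g(a) = C1 + C2*a^(25/7)


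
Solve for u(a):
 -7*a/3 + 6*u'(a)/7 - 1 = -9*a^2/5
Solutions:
 u(a) = C1 - 7*a^3/10 + 49*a^2/36 + 7*a/6


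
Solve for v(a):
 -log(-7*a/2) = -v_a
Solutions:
 v(a) = C1 + a*log(-a) + a*(-1 - log(2) + log(7))


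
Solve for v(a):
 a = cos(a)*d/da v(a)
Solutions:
 v(a) = C1 + Integral(a/cos(a), a)


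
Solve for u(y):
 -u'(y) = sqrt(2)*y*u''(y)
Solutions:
 u(y) = C1 + C2*y^(1 - sqrt(2)/2)


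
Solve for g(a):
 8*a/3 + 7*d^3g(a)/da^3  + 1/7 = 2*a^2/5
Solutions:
 g(a) = C1 + C2*a + C3*a^2 + a^5/1050 - a^4/63 - a^3/294


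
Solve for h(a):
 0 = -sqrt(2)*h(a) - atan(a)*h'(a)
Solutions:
 h(a) = C1*exp(-sqrt(2)*Integral(1/atan(a), a))


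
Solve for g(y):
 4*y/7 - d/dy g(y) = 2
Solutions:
 g(y) = C1 + 2*y^2/7 - 2*y


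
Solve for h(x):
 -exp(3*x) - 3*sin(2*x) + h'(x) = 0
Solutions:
 h(x) = C1 + exp(3*x)/3 - 3*cos(2*x)/2


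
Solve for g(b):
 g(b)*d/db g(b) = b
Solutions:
 g(b) = -sqrt(C1 + b^2)
 g(b) = sqrt(C1 + b^2)


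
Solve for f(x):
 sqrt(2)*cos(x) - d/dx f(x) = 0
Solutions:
 f(x) = C1 + sqrt(2)*sin(x)


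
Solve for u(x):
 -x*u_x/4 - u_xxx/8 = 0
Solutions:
 u(x) = C1 + Integral(C2*airyai(-2^(1/3)*x) + C3*airybi(-2^(1/3)*x), x)


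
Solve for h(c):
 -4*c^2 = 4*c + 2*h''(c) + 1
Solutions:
 h(c) = C1 + C2*c - c^4/6 - c^3/3 - c^2/4


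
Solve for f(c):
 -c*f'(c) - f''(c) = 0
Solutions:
 f(c) = C1 + C2*erf(sqrt(2)*c/2)


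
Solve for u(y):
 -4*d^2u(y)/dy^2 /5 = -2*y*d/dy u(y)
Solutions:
 u(y) = C1 + C2*erfi(sqrt(5)*y/2)


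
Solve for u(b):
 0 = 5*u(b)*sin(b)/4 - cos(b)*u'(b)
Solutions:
 u(b) = C1/cos(b)^(5/4)


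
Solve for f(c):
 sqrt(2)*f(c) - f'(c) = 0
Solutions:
 f(c) = C1*exp(sqrt(2)*c)


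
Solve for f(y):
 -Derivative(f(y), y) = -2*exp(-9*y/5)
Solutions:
 f(y) = C1 - 10*exp(-9*y/5)/9


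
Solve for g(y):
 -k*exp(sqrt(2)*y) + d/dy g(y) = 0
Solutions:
 g(y) = C1 + sqrt(2)*k*exp(sqrt(2)*y)/2


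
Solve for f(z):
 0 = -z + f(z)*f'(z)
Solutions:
 f(z) = -sqrt(C1 + z^2)
 f(z) = sqrt(C1 + z^2)


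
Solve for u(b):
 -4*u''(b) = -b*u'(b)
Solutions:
 u(b) = C1 + C2*erfi(sqrt(2)*b/4)


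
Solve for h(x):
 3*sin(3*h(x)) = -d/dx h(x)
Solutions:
 h(x) = -acos((-C1 - exp(18*x))/(C1 - exp(18*x)))/3 + 2*pi/3
 h(x) = acos((-C1 - exp(18*x))/(C1 - exp(18*x)))/3


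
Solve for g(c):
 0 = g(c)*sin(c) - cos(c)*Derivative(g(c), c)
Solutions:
 g(c) = C1/cos(c)


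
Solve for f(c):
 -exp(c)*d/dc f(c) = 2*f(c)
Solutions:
 f(c) = C1*exp(2*exp(-c))


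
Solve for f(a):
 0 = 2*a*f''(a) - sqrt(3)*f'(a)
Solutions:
 f(a) = C1 + C2*a^(sqrt(3)/2 + 1)


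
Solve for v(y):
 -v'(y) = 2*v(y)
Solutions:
 v(y) = C1*exp(-2*y)


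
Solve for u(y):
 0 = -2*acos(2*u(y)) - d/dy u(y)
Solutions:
 Integral(1/acos(2*_y), (_y, u(y))) = C1 - 2*y


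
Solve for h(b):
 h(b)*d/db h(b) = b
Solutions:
 h(b) = -sqrt(C1 + b^2)
 h(b) = sqrt(C1 + b^2)


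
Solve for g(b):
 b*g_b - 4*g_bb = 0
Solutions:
 g(b) = C1 + C2*erfi(sqrt(2)*b/4)


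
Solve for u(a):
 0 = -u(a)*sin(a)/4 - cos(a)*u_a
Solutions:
 u(a) = C1*cos(a)^(1/4)


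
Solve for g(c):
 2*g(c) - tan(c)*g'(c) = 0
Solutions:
 g(c) = C1*sin(c)^2


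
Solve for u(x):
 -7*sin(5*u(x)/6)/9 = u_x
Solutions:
 7*x/9 + 3*log(cos(5*u(x)/6) - 1)/5 - 3*log(cos(5*u(x)/6) + 1)/5 = C1


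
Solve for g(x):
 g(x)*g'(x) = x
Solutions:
 g(x) = -sqrt(C1 + x^2)
 g(x) = sqrt(C1 + x^2)


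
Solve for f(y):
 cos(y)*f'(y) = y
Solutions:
 f(y) = C1 + Integral(y/cos(y), y)


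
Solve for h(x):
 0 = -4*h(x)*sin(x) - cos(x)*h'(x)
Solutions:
 h(x) = C1*cos(x)^4


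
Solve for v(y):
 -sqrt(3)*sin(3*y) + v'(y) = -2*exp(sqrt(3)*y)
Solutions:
 v(y) = C1 - 2*sqrt(3)*exp(sqrt(3)*y)/3 - sqrt(3)*cos(3*y)/3


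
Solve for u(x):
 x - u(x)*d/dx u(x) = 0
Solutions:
 u(x) = -sqrt(C1 + x^2)
 u(x) = sqrt(C1 + x^2)


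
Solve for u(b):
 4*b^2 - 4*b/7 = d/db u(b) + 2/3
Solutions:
 u(b) = C1 + 4*b^3/3 - 2*b^2/7 - 2*b/3


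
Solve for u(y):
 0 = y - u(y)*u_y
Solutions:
 u(y) = -sqrt(C1 + y^2)
 u(y) = sqrt(C1 + y^2)


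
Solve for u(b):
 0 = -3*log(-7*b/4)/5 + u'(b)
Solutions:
 u(b) = C1 + 3*b*log(-b)/5 + 3*b*(-2*log(2) - 1 + log(7))/5


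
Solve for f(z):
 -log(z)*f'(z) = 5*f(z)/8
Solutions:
 f(z) = C1*exp(-5*li(z)/8)


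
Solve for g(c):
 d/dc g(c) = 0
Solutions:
 g(c) = C1


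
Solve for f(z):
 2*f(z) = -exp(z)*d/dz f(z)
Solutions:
 f(z) = C1*exp(2*exp(-z))


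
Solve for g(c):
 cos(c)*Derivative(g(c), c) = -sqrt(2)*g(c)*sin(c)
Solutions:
 g(c) = C1*cos(c)^(sqrt(2))


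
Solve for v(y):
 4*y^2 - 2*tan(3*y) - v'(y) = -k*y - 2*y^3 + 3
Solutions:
 v(y) = C1 + k*y^2/2 + y^4/2 + 4*y^3/3 - 3*y + 2*log(cos(3*y))/3


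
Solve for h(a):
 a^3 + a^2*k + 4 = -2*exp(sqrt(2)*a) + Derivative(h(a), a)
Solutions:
 h(a) = C1 + a^4/4 + a^3*k/3 + 4*a + sqrt(2)*exp(sqrt(2)*a)


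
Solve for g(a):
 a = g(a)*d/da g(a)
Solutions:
 g(a) = -sqrt(C1 + a^2)
 g(a) = sqrt(C1 + a^2)


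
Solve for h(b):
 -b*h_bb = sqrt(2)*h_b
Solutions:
 h(b) = C1 + C2*b^(1 - sqrt(2))


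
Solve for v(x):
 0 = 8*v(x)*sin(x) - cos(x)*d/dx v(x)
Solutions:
 v(x) = C1/cos(x)^8


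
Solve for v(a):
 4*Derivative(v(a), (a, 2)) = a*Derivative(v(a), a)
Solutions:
 v(a) = C1 + C2*erfi(sqrt(2)*a/4)


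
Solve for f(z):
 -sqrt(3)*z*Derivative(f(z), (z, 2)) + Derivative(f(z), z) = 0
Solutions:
 f(z) = C1 + C2*z^(sqrt(3)/3 + 1)


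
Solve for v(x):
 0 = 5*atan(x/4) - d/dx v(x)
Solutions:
 v(x) = C1 + 5*x*atan(x/4) - 10*log(x^2 + 16)


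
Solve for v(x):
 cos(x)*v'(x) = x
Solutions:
 v(x) = C1 + Integral(x/cos(x), x)


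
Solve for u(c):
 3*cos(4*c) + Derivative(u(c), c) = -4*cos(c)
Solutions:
 u(c) = C1 - 4*sin(c) - 3*sin(4*c)/4


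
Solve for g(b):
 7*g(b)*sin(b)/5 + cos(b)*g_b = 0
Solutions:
 g(b) = C1*cos(b)^(7/5)


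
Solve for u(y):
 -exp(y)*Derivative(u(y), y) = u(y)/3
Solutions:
 u(y) = C1*exp(exp(-y)/3)


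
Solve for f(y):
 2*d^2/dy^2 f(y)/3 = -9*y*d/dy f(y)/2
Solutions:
 f(y) = C1 + C2*erf(3*sqrt(6)*y/4)


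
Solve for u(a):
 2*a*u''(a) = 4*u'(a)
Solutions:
 u(a) = C1 + C2*a^3


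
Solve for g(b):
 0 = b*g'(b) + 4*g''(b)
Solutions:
 g(b) = C1 + C2*erf(sqrt(2)*b/4)


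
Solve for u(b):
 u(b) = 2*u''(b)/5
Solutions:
 u(b) = C1*exp(-sqrt(10)*b/2) + C2*exp(sqrt(10)*b/2)


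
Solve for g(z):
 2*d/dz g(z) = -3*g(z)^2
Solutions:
 g(z) = 2/(C1 + 3*z)


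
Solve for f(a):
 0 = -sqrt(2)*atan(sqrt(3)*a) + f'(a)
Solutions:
 f(a) = C1 + sqrt(2)*(a*atan(sqrt(3)*a) - sqrt(3)*log(3*a^2 + 1)/6)


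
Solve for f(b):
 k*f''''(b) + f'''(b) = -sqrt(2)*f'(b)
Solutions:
 f(b) = C1 + C2*exp(-b*((sqrt(((27*sqrt(2) + 2/k^2)^2 - 4/k^4)/k^2)/2 + 27*sqrt(2)/(2*k) + k^(-3))^(1/3) + 1/k + 1/(k^2*(sqrt(((27*sqrt(2) + 2/k^2)^2 - 4/k^4)/k^2)/2 + 27*sqrt(2)/(2*k) + k^(-3))^(1/3)))/3) + C3*exp(b*((sqrt(((27*sqrt(2) + 2/k^2)^2 - 4/k^4)/k^2)/2 + 27*sqrt(2)/(2*k) + k^(-3))^(1/3) - sqrt(3)*I*(sqrt(((27*sqrt(2) + 2/k^2)^2 - 4/k^4)/k^2)/2 + 27*sqrt(2)/(2*k) + k^(-3))^(1/3) - 2/k - 4/(k^2*(-1 + sqrt(3)*I)*(sqrt(((27*sqrt(2) + 2/k^2)^2 - 4/k^4)/k^2)/2 + 27*sqrt(2)/(2*k) + k^(-3))^(1/3)))/6) + C4*exp(b*((sqrt(((27*sqrt(2) + 2/k^2)^2 - 4/k^4)/k^2)/2 + 27*sqrt(2)/(2*k) + k^(-3))^(1/3) + sqrt(3)*I*(sqrt(((27*sqrt(2) + 2/k^2)^2 - 4/k^4)/k^2)/2 + 27*sqrt(2)/(2*k) + k^(-3))^(1/3) - 2/k + 4/(k^2*(1 + sqrt(3)*I)*(sqrt(((27*sqrt(2) + 2/k^2)^2 - 4/k^4)/k^2)/2 + 27*sqrt(2)/(2*k) + k^(-3))^(1/3)))/6)


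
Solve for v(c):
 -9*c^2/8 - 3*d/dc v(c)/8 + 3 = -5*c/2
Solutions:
 v(c) = C1 - c^3 + 10*c^2/3 + 8*c


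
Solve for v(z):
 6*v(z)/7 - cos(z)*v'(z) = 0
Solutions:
 v(z) = C1*(sin(z) + 1)^(3/7)/(sin(z) - 1)^(3/7)


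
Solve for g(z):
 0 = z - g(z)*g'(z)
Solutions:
 g(z) = -sqrt(C1 + z^2)
 g(z) = sqrt(C1 + z^2)


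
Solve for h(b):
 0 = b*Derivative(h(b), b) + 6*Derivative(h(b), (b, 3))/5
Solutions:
 h(b) = C1 + Integral(C2*airyai(-5^(1/3)*6^(2/3)*b/6) + C3*airybi(-5^(1/3)*6^(2/3)*b/6), b)


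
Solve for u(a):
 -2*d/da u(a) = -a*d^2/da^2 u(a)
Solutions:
 u(a) = C1 + C2*a^3


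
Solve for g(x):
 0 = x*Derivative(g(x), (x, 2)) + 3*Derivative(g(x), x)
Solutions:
 g(x) = C1 + C2/x^2


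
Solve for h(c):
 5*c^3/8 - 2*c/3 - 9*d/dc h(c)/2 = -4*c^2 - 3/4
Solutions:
 h(c) = C1 + 5*c^4/144 + 8*c^3/27 - 2*c^2/27 + c/6


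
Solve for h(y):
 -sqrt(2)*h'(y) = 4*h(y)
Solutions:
 h(y) = C1*exp(-2*sqrt(2)*y)


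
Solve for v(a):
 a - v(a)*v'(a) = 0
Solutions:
 v(a) = -sqrt(C1 + a^2)
 v(a) = sqrt(C1 + a^2)


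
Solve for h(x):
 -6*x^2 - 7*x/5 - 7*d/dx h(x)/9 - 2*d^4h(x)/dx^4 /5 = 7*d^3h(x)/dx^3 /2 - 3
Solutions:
 h(x) = C1 + C2*exp(x*(-70 + 35*35^(2/3)/(4*sqrt(7494) + 1273)^(1/3) + 35^(1/3)*(4*sqrt(7494) + 1273)^(1/3))/24)*sin(sqrt(3)*35^(1/3)*x*(-(4*sqrt(7494) + 1273)^(1/3) + 35*35^(1/3)/(4*sqrt(7494) + 1273)^(1/3))/24) + C3*exp(x*(-70 + 35*35^(2/3)/(4*sqrt(7494) + 1273)^(1/3) + 35^(1/3)*(4*sqrt(7494) + 1273)^(1/3))/24)*cos(sqrt(3)*35^(1/3)*x*(-(4*sqrt(7494) + 1273)^(1/3) + 35*35^(1/3)/(4*sqrt(7494) + 1273)^(1/3))/24) + C4*exp(-x*(35*35^(2/3)/(4*sqrt(7494) + 1273)^(1/3) + 35 + 35^(1/3)*(4*sqrt(7494) + 1273)^(1/3))/12) - 18*x^3/7 - 9*x^2/10 + 513*x/7


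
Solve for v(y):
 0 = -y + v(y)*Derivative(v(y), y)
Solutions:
 v(y) = -sqrt(C1 + y^2)
 v(y) = sqrt(C1 + y^2)


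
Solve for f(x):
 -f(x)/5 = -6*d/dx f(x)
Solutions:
 f(x) = C1*exp(x/30)


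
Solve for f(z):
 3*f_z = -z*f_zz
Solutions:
 f(z) = C1 + C2/z^2


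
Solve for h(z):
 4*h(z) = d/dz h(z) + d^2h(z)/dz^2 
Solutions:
 h(z) = C1*exp(z*(-1 + sqrt(17))/2) + C2*exp(-z*(1 + sqrt(17))/2)


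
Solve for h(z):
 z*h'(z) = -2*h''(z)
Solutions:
 h(z) = C1 + C2*erf(z/2)


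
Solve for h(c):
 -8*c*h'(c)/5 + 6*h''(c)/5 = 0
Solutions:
 h(c) = C1 + C2*erfi(sqrt(6)*c/3)


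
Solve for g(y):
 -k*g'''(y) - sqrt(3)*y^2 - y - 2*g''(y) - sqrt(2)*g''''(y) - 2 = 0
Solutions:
 g(y) = C1 + C2*y + C3*exp(sqrt(2)*y*(-k + sqrt(k^2 - 8*sqrt(2)))/4) + C4*exp(-sqrt(2)*y*(k + sqrt(k^2 - 8*sqrt(2)))/4) - sqrt(3)*y^4/24 + y^3*(sqrt(3)*k - 1)/12 + y^2*(-sqrt(3)*k^2 + k - 4 + 2*sqrt(6))/8


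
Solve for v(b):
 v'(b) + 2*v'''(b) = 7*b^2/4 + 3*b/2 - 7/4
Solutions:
 v(b) = C1 + C2*sin(sqrt(2)*b/2) + C3*cos(sqrt(2)*b/2) + 7*b^3/12 + 3*b^2/4 - 35*b/4


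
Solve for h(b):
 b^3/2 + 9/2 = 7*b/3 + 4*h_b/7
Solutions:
 h(b) = C1 + 7*b^4/32 - 49*b^2/24 + 63*b/8


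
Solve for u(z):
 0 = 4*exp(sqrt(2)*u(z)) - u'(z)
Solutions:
 u(z) = sqrt(2)*(2*log(-1/(C1 + 4*z)) - log(2))/4


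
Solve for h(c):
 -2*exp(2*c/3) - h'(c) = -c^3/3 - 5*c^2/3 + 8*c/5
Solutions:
 h(c) = C1 + c^4/12 + 5*c^3/9 - 4*c^2/5 - 3*exp(2*c/3)


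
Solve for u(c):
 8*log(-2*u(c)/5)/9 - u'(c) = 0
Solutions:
 -9*Integral(1/(log(-_y) - log(5) + log(2)), (_y, u(c)))/8 = C1 - c


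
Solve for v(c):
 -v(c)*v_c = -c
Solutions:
 v(c) = -sqrt(C1 + c^2)
 v(c) = sqrt(C1 + c^2)


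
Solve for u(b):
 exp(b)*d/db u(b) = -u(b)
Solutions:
 u(b) = C1*exp(exp(-b))


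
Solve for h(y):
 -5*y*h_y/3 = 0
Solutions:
 h(y) = C1


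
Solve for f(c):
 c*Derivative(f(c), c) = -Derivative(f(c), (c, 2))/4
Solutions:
 f(c) = C1 + C2*erf(sqrt(2)*c)


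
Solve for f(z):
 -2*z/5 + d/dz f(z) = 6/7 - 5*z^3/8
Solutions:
 f(z) = C1 - 5*z^4/32 + z^2/5 + 6*z/7


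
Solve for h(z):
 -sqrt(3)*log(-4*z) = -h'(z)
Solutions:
 h(z) = C1 + sqrt(3)*z*log(-z) + sqrt(3)*z*(-1 + 2*log(2))


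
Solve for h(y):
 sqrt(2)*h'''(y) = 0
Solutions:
 h(y) = C1 + C2*y + C3*y^2


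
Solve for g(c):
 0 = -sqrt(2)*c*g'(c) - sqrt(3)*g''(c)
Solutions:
 g(c) = C1 + C2*erf(6^(3/4)*c/6)


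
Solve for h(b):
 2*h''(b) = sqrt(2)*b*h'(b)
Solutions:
 h(b) = C1 + C2*erfi(2^(1/4)*b/2)


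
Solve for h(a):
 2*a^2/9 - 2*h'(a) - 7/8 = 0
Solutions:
 h(a) = C1 + a^3/27 - 7*a/16


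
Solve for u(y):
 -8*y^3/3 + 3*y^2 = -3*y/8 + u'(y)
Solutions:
 u(y) = C1 - 2*y^4/3 + y^3 + 3*y^2/16


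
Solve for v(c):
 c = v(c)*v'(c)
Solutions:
 v(c) = -sqrt(C1 + c^2)
 v(c) = sqrt(C1 + c^2)


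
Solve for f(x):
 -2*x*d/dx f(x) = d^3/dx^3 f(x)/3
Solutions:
 f(x) = C1 + Integral(C2*airyai(-6^(1/3)*x) + C3*airybi(-6^(1/3)*x), x)


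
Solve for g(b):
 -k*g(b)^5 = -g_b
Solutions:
 g(b) = -(-1/(C1 + 4*b*k))^(1/4)
 g(b) = (-1/(C1 + 4*b*k))^(1/4)
 g(b) = -I*(-1/(C1 + 4*b*k))^(1/4)
 g(b) = I*(-1/(C1 + 4*b*k))^(1/4)


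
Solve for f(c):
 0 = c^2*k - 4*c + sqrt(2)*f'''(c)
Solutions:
 f(c) = C1 + C2*c + C3*c^2 - sqrt(2)*c^5*k/120 + sqrt(2)*c^4/12


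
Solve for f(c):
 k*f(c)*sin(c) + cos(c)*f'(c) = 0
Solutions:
 f(c) = C1*exp(k*log(cos(c)))


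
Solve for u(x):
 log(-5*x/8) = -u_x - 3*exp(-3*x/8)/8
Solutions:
 u(x) = C1 - x*log(-x) + x*(-log(5) + 1 + 3*log(2)) + exp(-3*x/8)


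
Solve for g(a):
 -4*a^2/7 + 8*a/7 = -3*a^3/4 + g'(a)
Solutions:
 g(a) = C1 + 3*a^4/16 - 4*a^3/21 + 4*a^2/7


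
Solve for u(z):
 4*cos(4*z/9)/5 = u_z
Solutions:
 u(z) = C1 + 9*sin(4*z/9)/5


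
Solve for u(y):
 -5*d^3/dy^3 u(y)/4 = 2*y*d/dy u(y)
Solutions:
 u(y) = C1 + Integral(C2*airyai(-2*5^(2/3)*y/5) + C3*airybi(-2*5^(2/3)*y/5), y)


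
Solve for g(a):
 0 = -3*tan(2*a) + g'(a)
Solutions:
 g(a) = C1 - 3*log(cos(2*a))/2


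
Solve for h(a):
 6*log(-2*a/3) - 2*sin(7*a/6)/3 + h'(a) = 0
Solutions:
 h(a) = C1 - 6*a*log(-a) - 6*a*log(2) + 6*a + 6*a*log(3) - 4*cos(7*a/6)/7


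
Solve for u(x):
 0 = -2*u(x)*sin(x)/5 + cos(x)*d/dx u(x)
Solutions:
 u(x) = C1/cos(x)^(2/5)


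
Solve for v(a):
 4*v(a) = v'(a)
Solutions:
 v(a) = C1*exp(4*a)


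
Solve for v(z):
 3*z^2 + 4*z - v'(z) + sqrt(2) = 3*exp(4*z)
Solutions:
 v(z) = C1 + z^3 + 2*z^2 + sqrt(2)*z - 3*exp(4*z)/4


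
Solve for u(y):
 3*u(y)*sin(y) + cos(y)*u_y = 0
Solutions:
 u(y) = C1*cos(y)^3


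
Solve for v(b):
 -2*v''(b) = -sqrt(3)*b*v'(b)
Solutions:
 v(b) = C1 + C2*erfi(3^(1/4)*b/2)


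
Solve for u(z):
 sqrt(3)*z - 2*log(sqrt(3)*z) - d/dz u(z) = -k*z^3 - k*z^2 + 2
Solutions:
 u(z) = C1 + k*z^4/4 + k*z^3/3 + sqrt(3)*z^2/2 - 2*z*log(z) - z*log(3)


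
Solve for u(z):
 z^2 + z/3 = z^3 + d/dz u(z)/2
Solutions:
 u(z) = C1 - z^4/2 + 2*z^3/3 + z^2/3


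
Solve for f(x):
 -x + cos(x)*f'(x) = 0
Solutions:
 f(x) = C1 + Integral(x/cos(x), x)


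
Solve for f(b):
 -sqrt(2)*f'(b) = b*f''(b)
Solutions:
 f(b) = C1 + C2*b^(1 - sqrt(2))


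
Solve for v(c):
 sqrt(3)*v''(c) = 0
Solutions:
 v(c) = C1 + C2*c


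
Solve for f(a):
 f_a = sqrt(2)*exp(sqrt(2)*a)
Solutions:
 f(a) = C1 + exp(sqrt(2)*a)


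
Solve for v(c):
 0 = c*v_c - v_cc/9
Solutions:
 v(c) = C1 + C2*erfi(3*sqrt(2)*c/2)


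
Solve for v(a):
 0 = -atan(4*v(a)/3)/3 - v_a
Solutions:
 Integral(1/atan(4*_y/3), (_y, v(a))) = C1 - a/3


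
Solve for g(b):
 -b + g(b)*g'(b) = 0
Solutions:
 g(b) = -sqrt(C1 + b^2)
 g(b) = sqrt(C1 + b^2)


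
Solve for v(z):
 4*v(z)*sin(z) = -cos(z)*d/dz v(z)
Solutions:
 v(z) = C1*cos(z)^4


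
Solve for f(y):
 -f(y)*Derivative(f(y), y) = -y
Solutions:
 f(y) = -sqrt(C1 + y^2)
 f(y) = sqrt(C1 + y^2)


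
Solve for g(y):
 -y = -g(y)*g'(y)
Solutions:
 g(y) = -sqrt(C1 + y^2)
 g(y) = sqrt(C1 + y^2)


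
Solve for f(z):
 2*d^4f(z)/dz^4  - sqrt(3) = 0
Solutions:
 f(z) = C1 + C2*z + C3*z^2 + C4*z^3 + sqrt(3)*z^4/48


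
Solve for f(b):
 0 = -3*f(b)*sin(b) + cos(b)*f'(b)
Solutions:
 f(b) = C1/cos(b)^3


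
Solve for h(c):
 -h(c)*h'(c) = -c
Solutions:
 h(c) = -sqrt(C1 + c^2)
 h(c) = sqrt(C1 + c^2)


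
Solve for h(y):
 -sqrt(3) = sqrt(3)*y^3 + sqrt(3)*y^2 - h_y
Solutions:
 h(y) = C1 + sqrt(3)*y^4/4 + sqrt(3)*y^3/3 + sqrt(3)*y


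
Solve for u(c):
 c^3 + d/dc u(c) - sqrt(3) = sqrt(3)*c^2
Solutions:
 u(c) = C1 - c^4/4 + sqrt(3)*c^3/3 + sqrt(3)*c


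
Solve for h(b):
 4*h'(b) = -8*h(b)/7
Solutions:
 h(b) = C1*exp(-2*b/7)


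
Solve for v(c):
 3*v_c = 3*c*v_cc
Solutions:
 v(c) = C1 + C2*c^2


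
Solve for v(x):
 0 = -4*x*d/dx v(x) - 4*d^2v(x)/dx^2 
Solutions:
 v(x) = C1 + C2*erf(sqrt(2)*x/2)


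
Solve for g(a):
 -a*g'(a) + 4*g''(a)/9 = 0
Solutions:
 g(a) = C1 + C2*erfi(3*sqrt(2)*a/4)


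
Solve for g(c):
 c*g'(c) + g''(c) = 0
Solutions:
 g(c) = C1 + C2*erf(sqrt(2)*c/2)


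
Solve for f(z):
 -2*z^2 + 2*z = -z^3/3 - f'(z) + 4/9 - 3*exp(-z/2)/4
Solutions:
 f(z) = C1 - z^4/12 + 2*z^3/3 - z^2 + 4*z/9 + 3*exp(-z/2)/2


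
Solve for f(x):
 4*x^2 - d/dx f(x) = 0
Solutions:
 f(x) = C1 + 4*x^3/3


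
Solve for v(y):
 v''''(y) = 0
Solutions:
 v(y) = C1 + C2*y + C3*y^2 + C4*y^3


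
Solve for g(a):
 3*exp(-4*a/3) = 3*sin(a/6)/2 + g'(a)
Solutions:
 g(a) = C1 + 9*cos(a/6) - 9*exp(-4*a/3)/4


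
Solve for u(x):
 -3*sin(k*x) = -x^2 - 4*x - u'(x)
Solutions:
 u(x) = C1 - x^3/3 - 2*x^2 - 3*cos(k*x)/k


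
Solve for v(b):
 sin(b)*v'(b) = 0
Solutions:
 v(b) = C1


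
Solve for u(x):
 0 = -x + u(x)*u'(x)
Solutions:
 u(x) = -sqrt(C1 + x^2)
 u(x) = sqrt(C1 + x^2)


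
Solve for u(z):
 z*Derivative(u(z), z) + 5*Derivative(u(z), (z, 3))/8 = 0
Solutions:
 u(z) = C1 + Integral(C2*airyai(-2*5^(2/3)*z/5) + C3*airybi(-2*5^(2/3)*z/5), z)


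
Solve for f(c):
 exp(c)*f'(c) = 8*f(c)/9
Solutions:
 f(c) = C1*exp(-8*exp(-c)/9)


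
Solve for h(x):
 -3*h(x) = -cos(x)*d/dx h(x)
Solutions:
 h(x) = C1*(sin(x) + 1)^(3/2)/(sin(x) - 1)^(3/2)


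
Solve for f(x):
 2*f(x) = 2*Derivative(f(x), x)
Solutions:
 f(x) = C1*exp(x)


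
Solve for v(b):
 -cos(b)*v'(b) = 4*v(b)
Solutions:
 v(b) = C1*(sin(b)^2 - 2*sin(b) + 1)/(sin(b)^2 + 2*sin(b) + 1)


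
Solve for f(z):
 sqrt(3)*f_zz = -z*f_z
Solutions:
 f(z) = C1 + C2*erf(sqrt(2)*3^(3/4)*z/6)


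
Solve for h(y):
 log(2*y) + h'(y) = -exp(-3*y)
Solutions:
 h(y) = C1 - y*log(y) + y*(1 - log(2)) + exp(-3*y)/3


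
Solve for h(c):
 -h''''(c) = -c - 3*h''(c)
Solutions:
 h(c) = C1 + C2*c + C3*exp(-sqrt(3)*c) + C4*exp(sqrt(3)*c) - c^3/18


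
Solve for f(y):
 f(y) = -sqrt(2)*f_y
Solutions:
 f(y) = C1*exp(-sqrt(2)*y/2)


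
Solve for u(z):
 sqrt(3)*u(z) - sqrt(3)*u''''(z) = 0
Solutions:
 u(z) = C1*exp(-z) + C2*exp(z) + C3*sin(z) + C4*cos(z)


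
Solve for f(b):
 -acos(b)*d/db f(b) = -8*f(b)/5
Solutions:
 f(b) = C1*exp(8*Integral(1/acos(b), b)/5)


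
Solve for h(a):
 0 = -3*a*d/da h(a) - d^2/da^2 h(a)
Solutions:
 h(a) = C1 + C2*erf(sqrt(6)*a/2)


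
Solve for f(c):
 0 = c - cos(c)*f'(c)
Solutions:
 f(c) = C1 + Integral(c/cos(c), c)


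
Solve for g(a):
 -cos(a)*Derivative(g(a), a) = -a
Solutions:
 g(a) = C1 + Integral(a/cos(a), a)


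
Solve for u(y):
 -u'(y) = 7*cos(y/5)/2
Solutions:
 u(y) = C1 - 35*sin(y/5)/2


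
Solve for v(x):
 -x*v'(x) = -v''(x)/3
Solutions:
 v(x) = C1 + C2*erfi(sqrt(6)*x/2)


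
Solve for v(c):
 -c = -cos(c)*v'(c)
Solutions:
 v(c) = C1 + Integral(c/cos(c), c)


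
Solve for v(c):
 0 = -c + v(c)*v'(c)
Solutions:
 v(c) = -sqrt(C1 + c^2)
 v(c) = sqrt(C1 + c^2)


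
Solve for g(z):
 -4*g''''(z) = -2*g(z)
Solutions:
 g(z) = C1*exp(-2^(3/4)*z/2) + C2*exp(2^(3/4)*z/2) + C3*sin(2^(3/4)*z/2) + C4*cos(2^(3/4)*z/2)


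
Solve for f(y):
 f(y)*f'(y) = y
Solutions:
 f(y) = -sqrt(C1 + y^2)
 f(y) = sqrt(C1 + y^2)


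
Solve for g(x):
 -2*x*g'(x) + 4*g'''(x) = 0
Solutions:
 g(x) = C1 + Integral(C2*airyai(2^(2/3)*x/2) + C3*airybi(2^(2/3)*x/2), x)


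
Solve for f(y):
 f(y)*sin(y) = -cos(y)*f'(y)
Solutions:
 f(y) = C1*cos(y)


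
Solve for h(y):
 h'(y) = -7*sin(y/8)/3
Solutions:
 h(y) = C1 + 56*cos(y/8)/3


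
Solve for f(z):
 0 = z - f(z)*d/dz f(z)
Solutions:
 f(z) = -sqrt(C1 + z^2)
 f(z) = sqrt(C1 + z^2)


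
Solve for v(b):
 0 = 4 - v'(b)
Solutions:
 v(b) = C1 + 4*b


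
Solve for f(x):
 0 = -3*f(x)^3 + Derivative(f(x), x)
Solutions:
 f(x) = -sqrt(2)*sqrt(-1/(C1 + 3*x))/2
 f(x) = sqrt(2)*sqrt(-1/(C1 + 3*x))/2


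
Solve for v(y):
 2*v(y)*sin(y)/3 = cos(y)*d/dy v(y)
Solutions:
 v(y) = C1/cos(y)^(2/3)


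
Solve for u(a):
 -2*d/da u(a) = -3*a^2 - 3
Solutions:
 u(a) = C1 + a^3/2 + 3*a/2


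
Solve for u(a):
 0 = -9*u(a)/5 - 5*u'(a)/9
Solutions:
 u(a) = C1*exp(-81*a/25)


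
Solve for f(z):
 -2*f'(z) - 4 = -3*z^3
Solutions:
 f(z) = C1 + 3*z^4/8 - 2*z


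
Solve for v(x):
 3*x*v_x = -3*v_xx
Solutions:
 v(x) = C1 + C2*erf(sqrt(2)*x/2)


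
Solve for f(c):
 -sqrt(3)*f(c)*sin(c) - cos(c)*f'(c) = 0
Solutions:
 f(c) = C1*cos(c)^(sqrt(3))


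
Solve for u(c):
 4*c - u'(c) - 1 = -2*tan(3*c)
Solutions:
 u(c) = C1 + 2*c^2 - c - 2*log(cos(3*c))/3


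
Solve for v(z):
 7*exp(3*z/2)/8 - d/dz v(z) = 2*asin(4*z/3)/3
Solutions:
 v(z) = C1 - 2*z*asin(4*z/3)/3 - sqrt(9 - 16*z^2)/6 + 7*exp(3*z/2)/12


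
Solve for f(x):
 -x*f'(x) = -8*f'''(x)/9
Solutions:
 f(x) = C1 + Integral(C2*airyai(3^(2/3)*x/2) + C3*airybi(3^(2/3)*x/2), x)


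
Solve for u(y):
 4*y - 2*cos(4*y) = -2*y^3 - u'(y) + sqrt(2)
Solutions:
 u(y) = C1 - y^4/2 - 2*y^2 + sqrt(2)*y + sin(4*y)/2


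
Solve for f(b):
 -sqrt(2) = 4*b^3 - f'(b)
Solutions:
 f(b) = C1 + b^4 + sqrt(2)*b


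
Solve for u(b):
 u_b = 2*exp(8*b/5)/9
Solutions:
 u(b) = C1 + 5*exp(8*b/5)/36


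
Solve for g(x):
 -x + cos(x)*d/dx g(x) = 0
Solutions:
 g(x) = C1 + Integral(x/cos(x), x)


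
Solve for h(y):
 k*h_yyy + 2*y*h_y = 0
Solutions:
 h(y) = C1 + Integral(C2*airyai(2^(1/3)*y*(-1/k)^(1/3)) + C3*airybi(2^(1/3)*y*(-1/k)^(1/3)), y)


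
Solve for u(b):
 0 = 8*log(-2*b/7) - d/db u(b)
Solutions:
 u(b) = C1 + 8*b*log(-b) + 8*b*(-log(7) - 1 + log(2))


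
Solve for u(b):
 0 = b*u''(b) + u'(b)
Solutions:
 u(b) = C1 + C2*log(b)


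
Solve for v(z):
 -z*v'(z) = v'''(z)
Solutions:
 v(z) = C1 + Integral(C2*airyai(-z) + C3*airybi(-z), z)


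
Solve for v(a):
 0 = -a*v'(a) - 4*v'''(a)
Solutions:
 v(a) = C1 + Integral(C2*airyai(-2^(1/3)*a/2) + C3*airybi(-2^(1/3)*a/2), a)


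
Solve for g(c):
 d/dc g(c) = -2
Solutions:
 g(c) = C1 - 2*c


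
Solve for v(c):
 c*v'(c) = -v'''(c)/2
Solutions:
 v(c) = C1 + Integral(C2*airyai(-2^(1/3)*c) + C3*airybi(-2^(1/3)*c), c)


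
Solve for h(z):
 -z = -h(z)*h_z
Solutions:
 h(z) = -sqrt(C1 + z^2)
 h(z) = sqrt(C1 + z^2)


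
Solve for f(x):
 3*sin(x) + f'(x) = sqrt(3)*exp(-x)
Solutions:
 f(x) = C1 + 3*cos(x) - sqrt(3)*exp(-x)


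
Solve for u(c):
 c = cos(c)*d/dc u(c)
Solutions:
 u(c) = C1 + Integral(c/cos(c), c)


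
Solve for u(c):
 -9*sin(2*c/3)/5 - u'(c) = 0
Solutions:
 u(c) = C1 + 27*cos(2*c/3)/10


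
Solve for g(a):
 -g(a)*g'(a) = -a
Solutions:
 g(a) = -sqrt(C1 + a^2)
 g(a) = sqrt(C1 + a^2)


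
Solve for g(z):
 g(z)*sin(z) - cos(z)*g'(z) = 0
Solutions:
 g(z) = C1/cos(z)


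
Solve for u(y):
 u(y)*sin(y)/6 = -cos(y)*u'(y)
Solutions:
 u(y) = C1*cos(y)^(1/6)


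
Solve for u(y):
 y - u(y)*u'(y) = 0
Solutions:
 u(y) = -sqrt(C1 + y^2)
 u(y) = sqrt(C1 + y^2)


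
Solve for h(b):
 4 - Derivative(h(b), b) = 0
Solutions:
 h(b) = C1 + 4*b


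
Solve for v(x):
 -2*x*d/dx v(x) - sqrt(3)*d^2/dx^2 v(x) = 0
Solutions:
 v(x) = C1 + C2*erf(3^(3/4)*x/3)


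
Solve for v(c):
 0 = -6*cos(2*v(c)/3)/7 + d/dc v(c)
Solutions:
 -6*c/7 - 3*log(sin(2*v(c)/3) - 1)/4 + 3*log(sin(2*v(c)/3) + 1)/4 = C1


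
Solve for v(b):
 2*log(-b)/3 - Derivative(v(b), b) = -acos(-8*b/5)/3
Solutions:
 v(b) = C1 + 2*b*log(-b)/3 + b*acos(-8*b/5)/3 - 2*b/3 + sqrt(25 - 64*b^2)/24


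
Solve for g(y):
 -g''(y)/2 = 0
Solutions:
 g(y) = C1 + C2*y


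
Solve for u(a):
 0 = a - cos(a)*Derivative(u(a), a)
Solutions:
 u(a) = C1 + Integral(a/cos(a), a)


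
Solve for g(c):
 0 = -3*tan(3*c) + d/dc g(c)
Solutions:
 g(c) = C1 - log(cos(3*c))


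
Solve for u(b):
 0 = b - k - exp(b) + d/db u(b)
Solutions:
 u(b) = C1 - b^2/2 + b*k + exp(b)


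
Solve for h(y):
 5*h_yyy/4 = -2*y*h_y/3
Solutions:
 h(y) = C1 + Integral(C2*airyai(-2*15^(2/3)*y/15) + C3*airybi(-2*15^(2/3)*y/15), y)


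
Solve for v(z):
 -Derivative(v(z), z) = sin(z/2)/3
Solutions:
 v(z) = C1 + 2*cos(z/2)/3


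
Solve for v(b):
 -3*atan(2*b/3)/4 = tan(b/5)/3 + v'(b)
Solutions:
 v(b) = C1 - 3*b*atan(2*b/3)/4 + 9*log(4*b^2 + 9)/16 + 5*log(cos(b/5))/3


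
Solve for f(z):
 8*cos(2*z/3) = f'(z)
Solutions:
 f(z) = C1 + 12*sin(2*z/3)


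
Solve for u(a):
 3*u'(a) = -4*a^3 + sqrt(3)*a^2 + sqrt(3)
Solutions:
 u(a) = C1 - a^4/3 + sqrt(3)*a^3/9 + sqrt(3)*a/3


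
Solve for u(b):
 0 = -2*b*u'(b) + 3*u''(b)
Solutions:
 u(b) = C1 + C2*erfi(sqrt(3)*b/3)


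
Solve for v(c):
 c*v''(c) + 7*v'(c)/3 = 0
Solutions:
 v(c) = C1 + C2/c^(4/3)


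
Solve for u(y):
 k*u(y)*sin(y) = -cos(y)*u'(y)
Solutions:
 u(y) = C1*exp(k*log(cos(y)))


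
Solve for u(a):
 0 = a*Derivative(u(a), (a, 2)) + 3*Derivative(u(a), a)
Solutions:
 u(a) = C1 + C2/a^2


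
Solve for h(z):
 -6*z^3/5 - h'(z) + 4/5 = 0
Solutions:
 h(z) = C1 - 3*z^4/10 + 4*z/5


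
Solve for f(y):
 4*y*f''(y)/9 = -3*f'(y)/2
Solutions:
 f(y) = C1 + C2/y^(19/8)


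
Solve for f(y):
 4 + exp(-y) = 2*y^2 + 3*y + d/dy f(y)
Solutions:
 f(y) = C1 - 2*y^3/3 - 3*y^2/2 + 4*y - exp(-y)


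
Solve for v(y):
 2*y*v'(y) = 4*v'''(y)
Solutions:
 v(y) = C1 + Integral(C2*airyai(2^(2/3)*y/2) + C3*airybi(2^(2/3)*y/2), y)


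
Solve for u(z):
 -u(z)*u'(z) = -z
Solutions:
 u(z) = -sqrt(C1 + z^2)
 u(z) = sqrt(C1 + z^2)


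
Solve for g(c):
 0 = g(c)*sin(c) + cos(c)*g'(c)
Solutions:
 g(c) = C1*cos(c)


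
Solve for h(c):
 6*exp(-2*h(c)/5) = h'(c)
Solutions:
 h(c) = 5*log(-sqrt(C1 + 6*c)) - 5*log(5) + 5*log(10)/2
 h(c) = 5*log(C1 + 6*c)/2 - 5*log(5) + 5*log(10)/2


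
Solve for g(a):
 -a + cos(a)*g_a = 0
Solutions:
 g(a) = C1 + Integral(a/cos(a), a)


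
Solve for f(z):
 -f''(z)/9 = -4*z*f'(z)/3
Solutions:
 f(z) = C1 + C2*erfi(sqrt(6)*z)


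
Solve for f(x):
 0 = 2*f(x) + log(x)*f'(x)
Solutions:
 f(x) = C1*exp(-2*li(x))


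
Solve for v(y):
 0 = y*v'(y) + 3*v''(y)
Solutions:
 v(y) = C1 + C2*erf(sqrt(6)*y/6)


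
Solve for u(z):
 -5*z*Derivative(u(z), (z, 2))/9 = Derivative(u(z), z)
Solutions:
 u(z) = C1 + C2/z^(4/5)


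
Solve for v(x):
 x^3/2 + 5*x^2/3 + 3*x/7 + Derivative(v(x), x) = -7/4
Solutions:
 v(x) = C1 - x^4/8 - 5*x^3/9 - 3*x^2/14 - 7*x/4


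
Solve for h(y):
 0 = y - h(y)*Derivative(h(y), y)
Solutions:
 h(y) = -sqrt(C1 + y^2)
 h(y) = sqrt(C1 + y^2)


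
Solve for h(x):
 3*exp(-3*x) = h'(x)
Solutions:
 h(x) = C1 - exp(-3*x)


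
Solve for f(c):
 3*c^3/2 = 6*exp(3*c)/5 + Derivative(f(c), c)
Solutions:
 f(c) = C1 + 3*c^4/8 - 2*exp(3*c)/5


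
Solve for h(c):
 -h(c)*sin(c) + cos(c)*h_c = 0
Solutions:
 h(c) = C1/cos(c)


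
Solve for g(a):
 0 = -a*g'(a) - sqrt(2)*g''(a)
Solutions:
 g(a) = C1 + C2*erf(2^(1/4)*a/2)


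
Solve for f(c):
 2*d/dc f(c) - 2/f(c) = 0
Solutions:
 f(c) = -sqrt(C1 + 2*c)
 f(c) = sqrt(C1 + 2*c)


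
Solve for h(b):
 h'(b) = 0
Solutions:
 h(b) = C1


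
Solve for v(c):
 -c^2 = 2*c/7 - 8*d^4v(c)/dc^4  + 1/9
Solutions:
 v(c) = C1 + C2*c + C3*c^2 + C4*c^3 + c^6/2880 + c^5/3360 + c^4/1728


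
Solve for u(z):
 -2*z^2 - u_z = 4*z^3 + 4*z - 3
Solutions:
 u(z) = C1 - z^4 - 2*z^3/3 - 2*z^2 + 3*z


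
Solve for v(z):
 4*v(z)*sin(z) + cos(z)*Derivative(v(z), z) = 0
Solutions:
 v(z) = C1*cos(z)^4


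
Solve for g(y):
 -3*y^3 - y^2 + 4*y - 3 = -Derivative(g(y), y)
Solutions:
 g(y) = C1 + 3*y^4/4 + y^3/3 - 2*y^2 + 3*y


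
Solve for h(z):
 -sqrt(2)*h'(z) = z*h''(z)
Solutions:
 h(z) = C1 + C2*z^(1 - sqrt(2))


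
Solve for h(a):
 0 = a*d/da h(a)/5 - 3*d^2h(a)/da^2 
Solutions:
 h(a) = C1 + C2*erfi(sqrt(30)*a/30)


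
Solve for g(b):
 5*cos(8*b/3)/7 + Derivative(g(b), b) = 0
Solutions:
 g(b) = C1 - 15*sin(8*b/3)/56


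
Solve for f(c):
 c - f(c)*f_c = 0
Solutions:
 f(c) = -sqrt(C1 + c^2)
 f(c) = sqrt(C1 + c^2)


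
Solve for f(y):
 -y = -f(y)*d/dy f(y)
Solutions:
 f(y) = -sqrt(C1 + y^2)
 f(y) = sqrt(C1 + y^2)


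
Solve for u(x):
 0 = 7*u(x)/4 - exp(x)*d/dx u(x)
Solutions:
 u(x) = C1*exp(-7*exp(-x)/4)


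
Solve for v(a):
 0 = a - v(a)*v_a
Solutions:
 v(a) = -sqrt(C1 + a^2)
 v(a) = sqrt(C1 + a^2)


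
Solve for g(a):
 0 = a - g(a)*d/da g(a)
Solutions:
 g(a) = -sqrt(C1 + a^2)
 g(a) = sqrt(C1 + a^2)


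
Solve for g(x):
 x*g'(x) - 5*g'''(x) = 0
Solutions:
 g(x) = C1 + Integral(C2*airyai(5^(2/3)*x/5) + C3*airybi(5^(2/3)*x/5), x)


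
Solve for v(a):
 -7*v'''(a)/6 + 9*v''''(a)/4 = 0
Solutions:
 v(a) = C1 + C2*a + C3*a^2 + C4*exp(14*a/27)


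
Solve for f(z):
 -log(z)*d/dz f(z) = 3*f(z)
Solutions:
 f(z) = C1*exp(-3*li(z))


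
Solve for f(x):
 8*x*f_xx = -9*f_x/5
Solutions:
 f(x) = C1 + C2*x^(31/40)


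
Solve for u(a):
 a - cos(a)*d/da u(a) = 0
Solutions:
 u(a) = C1 + Integral(a/cos(a), a)


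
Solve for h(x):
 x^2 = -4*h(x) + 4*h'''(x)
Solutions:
 h(x) = C3*exp(x) - x^2/4 + (C1*sin(sqrt(3)*x/2) + C2*cos(sqrt(3)*x/2))*exp(-x/2)


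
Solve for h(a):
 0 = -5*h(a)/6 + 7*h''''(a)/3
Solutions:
 h(a) = C1*exp(-14^(3/4)*5^(1/4)*a/14) + C2*exp(14^(3/4)*5^(1/4)*a/14) + C3*sin(14^(3/4)*5^(1/4)*a/14) + C4*cos(14^(3/4)*5^(1/4)*a/14)


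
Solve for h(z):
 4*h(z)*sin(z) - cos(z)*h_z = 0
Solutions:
 h(z) = C1/cos(z)^4


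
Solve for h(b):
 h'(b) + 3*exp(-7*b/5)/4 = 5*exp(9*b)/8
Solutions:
 h(b) = C1 + 5*exp(9*b)/72 + 15*exp(-7*b/5)/28


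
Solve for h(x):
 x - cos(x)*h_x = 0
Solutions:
 h(x) = C1 + Integral(x/cos(x), x)


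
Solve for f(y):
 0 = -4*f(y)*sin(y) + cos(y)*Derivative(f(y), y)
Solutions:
 f(y) = C1/cos(y)^4


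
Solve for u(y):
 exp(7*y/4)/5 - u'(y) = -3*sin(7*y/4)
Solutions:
 u(y) = C1 + 4*exp(7*y/4)/35 - 12*cos(7*y/4)/7


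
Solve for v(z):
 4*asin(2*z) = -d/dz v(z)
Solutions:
 v(z) = C1 - 4*z*asin(2*z) - 2*sqrt(1 - 4*z^2)


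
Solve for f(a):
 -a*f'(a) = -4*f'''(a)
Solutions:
 f(a) = C1 + Integral(C2*airyai(2^(1/3)*a/2) + C3*airybi(2^(1/3)*a/2), a)


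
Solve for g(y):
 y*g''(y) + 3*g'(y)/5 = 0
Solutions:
 g(y) = C1 + C2*y^(2/5)


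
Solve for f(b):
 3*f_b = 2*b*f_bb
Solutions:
 f(b) = C1 + C2*b^(5/2)


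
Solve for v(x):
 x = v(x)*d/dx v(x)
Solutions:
 v(x) = -sqrt(C1 + x^2)
 v(x) = sqrt(C1 + x^2)
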